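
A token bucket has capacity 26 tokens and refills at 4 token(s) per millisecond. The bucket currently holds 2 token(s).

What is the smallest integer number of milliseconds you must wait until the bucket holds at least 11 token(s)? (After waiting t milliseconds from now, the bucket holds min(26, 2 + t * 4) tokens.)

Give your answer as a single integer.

Need 2 + t * 4 >= 11, so t >= 9/4.
Smallest integer t = ceil(9/4) = 3.

Answer: 3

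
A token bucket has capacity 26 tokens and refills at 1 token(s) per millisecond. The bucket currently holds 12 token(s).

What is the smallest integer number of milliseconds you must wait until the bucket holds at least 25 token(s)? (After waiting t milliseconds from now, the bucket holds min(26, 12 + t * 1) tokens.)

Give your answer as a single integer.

Need 12 + t * 1 >= 25, so t >= 13/1.
Smallest integer t = ceil(13/1) = 13.

Answer: 13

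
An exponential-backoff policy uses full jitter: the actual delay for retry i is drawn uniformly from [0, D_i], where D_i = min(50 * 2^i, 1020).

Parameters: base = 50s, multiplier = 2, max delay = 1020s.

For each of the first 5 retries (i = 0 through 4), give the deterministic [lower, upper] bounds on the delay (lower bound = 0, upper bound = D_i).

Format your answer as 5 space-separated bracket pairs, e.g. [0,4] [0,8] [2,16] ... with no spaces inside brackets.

Computing bounds per retry:
  i=0: D_i=min(50*2^0,1020)=50, bounds=[0,50]
  i=1: D_i=min(50*2^1,1020)=100, bounds=[0,100]
  i=2: D_i=min(50*2^2,1020)=200, bounds=[0,200]
  i=3: D_i=min(50*2^3,1020)=400, bounds=[0,400]
  i=4: D_i=min(50*2^4,1020)=800, bounds=[0,800]

Answer: [0,50] [0,100] [0,200] [0,400] [0,800]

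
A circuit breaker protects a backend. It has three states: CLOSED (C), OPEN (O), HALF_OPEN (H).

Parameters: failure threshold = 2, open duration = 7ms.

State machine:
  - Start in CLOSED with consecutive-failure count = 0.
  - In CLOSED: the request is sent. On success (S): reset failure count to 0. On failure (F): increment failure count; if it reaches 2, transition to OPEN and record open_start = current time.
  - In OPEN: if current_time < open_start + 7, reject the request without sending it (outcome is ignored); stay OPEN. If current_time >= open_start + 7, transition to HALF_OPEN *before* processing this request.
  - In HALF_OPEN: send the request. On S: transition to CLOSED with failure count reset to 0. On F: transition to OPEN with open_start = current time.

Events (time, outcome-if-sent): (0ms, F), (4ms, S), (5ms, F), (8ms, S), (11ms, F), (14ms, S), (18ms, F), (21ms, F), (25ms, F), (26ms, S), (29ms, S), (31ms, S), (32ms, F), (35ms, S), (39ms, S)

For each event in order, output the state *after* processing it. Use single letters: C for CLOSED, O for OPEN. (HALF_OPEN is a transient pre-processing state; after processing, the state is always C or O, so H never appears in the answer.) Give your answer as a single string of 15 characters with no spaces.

State after each event:
  event#1 t=0ms outcome=F: state=CLOSED
  event#2 t=4ms outcome=S: state=CLOSED
  event#3 t=5ms outcome=F: state=CLOSED
  event#4 t=8ms outcome=S: state=CLOSED
  event#5 t=11ms outcome=F: state=CLOSED
  event#6 t=14ms outcome=S: state=CLOSED
  event#7 t=18ms outcome=F: state=CLOSED
  event#8 t=21ms outcome=F: state=OPEN
  event#9 t=25ms outcome=F: state=OPEN
  event#10 t=26ms outcome=S: state=OPEN
  event#11 t=29ms outcome=S: state=CLOSED
  event#12 t=31ms outcome=S: state=CLOSED
  event#13 t=32ms outcome=F: state=CLOSED
  event#14 t=35ms outcome=S: state=CLOSED
  event#15 t=39ms outcome=S: state=CLOSED

Answer: CCCCCCCOOOCCCCC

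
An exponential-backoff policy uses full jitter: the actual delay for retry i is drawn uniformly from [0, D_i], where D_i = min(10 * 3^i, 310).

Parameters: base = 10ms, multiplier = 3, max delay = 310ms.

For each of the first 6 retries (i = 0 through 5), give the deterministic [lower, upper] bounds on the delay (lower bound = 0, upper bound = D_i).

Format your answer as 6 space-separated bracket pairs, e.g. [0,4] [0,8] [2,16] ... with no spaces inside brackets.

Answer: [0,10] [0,30] [0,90] [0,270] [0,310] [0,310]

Derivation:
Computing bounds per retry:
  i=0: D_i=min(10*3^0,310)=10, bounds=[0,10]
  i=1: D_i=min(10*3^1,310)=30, bounds=[0,30]
  i=2: D_i=min(10*3^2,310)=90, bounds=[0,90]
  i=3: D_i=min(10*3^3,310)=270, bounds=[0,270]
  i=4: D_i=min(10*3^4,310)=310, bounds=[0,310]
  i=5: D_i=min(10*3^5,310)=310, bounds=[0,310]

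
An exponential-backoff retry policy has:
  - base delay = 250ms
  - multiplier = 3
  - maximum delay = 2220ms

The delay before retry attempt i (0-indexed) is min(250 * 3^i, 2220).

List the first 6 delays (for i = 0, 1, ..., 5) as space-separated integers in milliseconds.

Computing each delay:
  i=0: min(250*3^0, 2220) = 250
  i=1: min(250*3^1, 2220) = 750
  i=2: min(250*3^2, 2220) = 2220
  i=3: min(250*3^3, 2220) = 2220
  i=4: min(250*3^4, 2220) = 2220
  i=5: min(250*3^5, 2220) = 2220

Answer: 250 750 2220 2220 2220 2220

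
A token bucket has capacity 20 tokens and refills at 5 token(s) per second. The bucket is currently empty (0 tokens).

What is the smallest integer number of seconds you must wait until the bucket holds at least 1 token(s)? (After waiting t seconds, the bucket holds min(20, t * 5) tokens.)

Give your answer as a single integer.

Answer: 1

Derivation:
Need t * 5 >= 1, so t >= 1/5.
Smallest integer t = ceil(1/5) = 1.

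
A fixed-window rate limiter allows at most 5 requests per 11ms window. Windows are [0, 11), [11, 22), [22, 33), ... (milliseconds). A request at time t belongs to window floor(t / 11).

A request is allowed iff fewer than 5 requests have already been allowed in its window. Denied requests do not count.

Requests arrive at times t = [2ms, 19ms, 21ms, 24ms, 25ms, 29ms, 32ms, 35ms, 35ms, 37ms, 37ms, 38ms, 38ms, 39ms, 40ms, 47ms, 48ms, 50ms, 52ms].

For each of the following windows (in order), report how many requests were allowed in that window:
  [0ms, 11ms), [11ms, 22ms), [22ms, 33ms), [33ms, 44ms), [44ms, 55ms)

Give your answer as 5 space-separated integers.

Answer: 1 2 4 5 4

Derivation:
Processing requests:
  req#1 t=2ms (window 0): ALLOW
  req#2 t=19ms (window 1): ALLOW
  req#3 t=21ms (window 1): ALLOW
  req#4 t=24ms (window 2): ALLOW
  req#5 t=25ms (window 2): ALLOW
  req#6 t=29ms (window 2): ALLOW
  req#7 t=32ms (window 2): ALLOW
  req#8 t=35ms (window 3): ALLOW
  req#9 t=35ms (window 3): ALLOW
  req#10 t=37ms (window 3): ALLOW
  req#11 t=37ms (window 3): ALLOW
  req#12 t=38ms (window 3): ALLOW
  req#13 t=38ms (window 3): DENY
  req#14 t=39ms (window 3): DENY
  req#15 t=40ms (window 3): DENY
  req#16 t=47ms (window 4): ALLOW
  req#17 t=48ms (window 4): ALLOW
  req#18 t=50ms (window 4): ALLOW
  req#19 t=52ms (window 4): ALLOW

Allowed counts by window: 1 2 4 5 4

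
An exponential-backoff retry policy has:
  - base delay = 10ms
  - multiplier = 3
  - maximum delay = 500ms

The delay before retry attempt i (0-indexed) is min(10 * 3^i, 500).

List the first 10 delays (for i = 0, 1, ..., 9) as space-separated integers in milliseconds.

Answer: 10 30 90 270 500 500 500 500 500 500

Derivation:
Computing each delay:
  i=0: min(10*3^0, 500) = 10
  i=1: min(10*3^1, 500) = 30
  i=2: min(10*3^2, 500) = 90
  i=3: min(10*3^3, 500) = 270
  i=4: min(10*3^4, 500) = 500
  i=5: min(10*3^5, 500) = 500
  i=6: min(10*3^6, 500) = 500
  i=7: min(10*3^7, 500) = 500
  i=8: min(10*3^8, 500) = 500
  i=9: min(10*3^9, 500) = 500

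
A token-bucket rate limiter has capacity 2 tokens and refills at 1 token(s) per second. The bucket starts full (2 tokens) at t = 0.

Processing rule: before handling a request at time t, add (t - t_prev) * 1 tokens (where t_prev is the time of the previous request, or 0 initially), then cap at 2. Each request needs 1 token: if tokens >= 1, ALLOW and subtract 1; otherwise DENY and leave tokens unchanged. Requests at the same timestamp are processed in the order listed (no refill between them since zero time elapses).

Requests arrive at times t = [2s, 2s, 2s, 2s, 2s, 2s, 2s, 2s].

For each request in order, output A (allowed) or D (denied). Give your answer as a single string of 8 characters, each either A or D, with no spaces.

Simulating step by step:
  req#1 t=2s: ALLOW
  req#2 t=2s: ALLOW
  req#3 t=2s: DENY
  req#4 t=2s: DENY
  req#5 t=2s: DENY
  req#6 t=2s: DENY
  req#7 t=2s: DENY
  req#8 t=2s: DENY

Answer: AADDDDDD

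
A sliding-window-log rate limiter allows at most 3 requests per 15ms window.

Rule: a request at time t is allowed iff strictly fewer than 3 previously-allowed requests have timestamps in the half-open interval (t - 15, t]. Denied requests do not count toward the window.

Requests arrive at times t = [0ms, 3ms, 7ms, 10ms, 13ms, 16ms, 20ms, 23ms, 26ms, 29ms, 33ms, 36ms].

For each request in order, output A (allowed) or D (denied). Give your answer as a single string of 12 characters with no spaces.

Tracking allowed requests in the window:
  req#1 t=0ms: ALLOW
  req#2 t=3ms: ALLOW
  req#3 t=7ms: ALLOW
  req#4 t=10ms: DENY
  req#5 t=13ms: DENY
  req#6 t=16ms: ALLOW
  req#7 t=20ms: ALLOW
  req#8 t=23ms: ALLOW
  req#9 t=26ms: DENY
  req#10 t=29ms: DENY
  req#11 t=33ms: ALLOW
  req#12 t=36ms: ALLOW

Answer: AAADDAAADDAA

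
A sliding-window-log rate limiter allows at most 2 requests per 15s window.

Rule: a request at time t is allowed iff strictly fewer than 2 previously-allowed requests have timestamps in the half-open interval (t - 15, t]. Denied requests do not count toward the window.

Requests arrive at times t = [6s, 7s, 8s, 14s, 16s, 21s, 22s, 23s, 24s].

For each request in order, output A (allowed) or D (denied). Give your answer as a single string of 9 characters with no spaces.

Answer: AADDDAADD

Derivation:
Tracking allowed requests in the window:
  req#1 t=6s: ALLOW
  req#2 t=7s: ALLOW
  req#3 t=8s: DENY
  req#4 t=14s: DENY
  req#5 t=16s: DENY
  req#6 t=21s: ALLOW
  req#7 t=22s: ALLOW
  req#8 t=23s: DENY
  req#9 t=24s: DENY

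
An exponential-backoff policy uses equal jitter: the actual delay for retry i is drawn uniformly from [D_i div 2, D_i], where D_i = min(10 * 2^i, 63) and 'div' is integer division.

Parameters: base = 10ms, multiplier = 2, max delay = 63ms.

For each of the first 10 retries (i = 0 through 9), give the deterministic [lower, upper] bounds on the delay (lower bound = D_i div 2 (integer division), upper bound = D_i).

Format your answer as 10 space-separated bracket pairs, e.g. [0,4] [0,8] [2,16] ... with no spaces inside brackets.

Computing bounds per retry:
  i=0: D_i=min(10*2^0,63)=10, bounds=[5,10]
  i=1: D_i=min(10*2^1,63)=20, bounds=[10,20]
  i=2: D_i=min(10*2^2,63)=40, bounds=[20,40]
  i=3: D_i=min(10*2^3,63)=63, bounds=[31,63]
  i=4: D_i=min(10*2^4,63)=63, bounds=[31,63]
  i=5: D_i=min(10*2^5,63)=63, bounds=[31,63]
  i=6: D_i=min(10*2^6,63)=63, bounds=[31,63]
  i=7: D_i=min(10*2^7,63)=63, bounds=[31,63]
  i=8: D_i=min(10*2^8,63)=63, bounds=[31,63]
  i=9: D_i=min(10*2^9,63)=63, bounds=[31,63]

Answer: [5,10] [10,20] [20,40] [31,63] [31,63] [31,63] [31,63] [31,63] [31,63] [31,63]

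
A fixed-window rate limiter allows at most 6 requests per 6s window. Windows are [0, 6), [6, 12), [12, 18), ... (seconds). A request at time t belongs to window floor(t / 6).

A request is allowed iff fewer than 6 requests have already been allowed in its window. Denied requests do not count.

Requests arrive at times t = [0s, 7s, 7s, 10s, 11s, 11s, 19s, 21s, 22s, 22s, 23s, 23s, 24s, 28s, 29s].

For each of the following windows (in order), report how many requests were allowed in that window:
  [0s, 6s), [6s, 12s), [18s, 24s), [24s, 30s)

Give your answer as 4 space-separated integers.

Answer: 1 5 6 3

Derivation:
Processing requests:
  req#1 t=0s (window 0): ALLOW
  req#2 t=7s (window 1): ALLOW
  req#3 t=7s (window 1): ALLOW
  req#4 t=10s (window 1): ALLOW
  req#5 t=11s (window 1): ALLOW
  req#6 t=11s (window 1): ALLOW
  req#7 t=19s (window 3): ALLOW
  req#8 t=21s (window 3): ALLOW
  req#9 t=22s (window 3): ALLOW
  req#10 t=22s (window 3): ALLOW
  req#11 t=23s (window 3): ALLOW
  req#12 t=23s (window 3): ALLOW
  req#13 t=24s (window 4): ALLOW
  req#14 t=28s (window 4): ALLOW
  req#15 t=29s (window 4): ALLOW

Allowed counts by window: 1 5 6 3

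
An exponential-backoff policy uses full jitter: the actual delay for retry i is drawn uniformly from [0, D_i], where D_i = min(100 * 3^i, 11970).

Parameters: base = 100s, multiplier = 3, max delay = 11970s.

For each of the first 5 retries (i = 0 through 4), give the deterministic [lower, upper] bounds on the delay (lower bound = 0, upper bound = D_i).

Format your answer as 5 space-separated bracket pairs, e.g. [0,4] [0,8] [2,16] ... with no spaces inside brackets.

Computing bounds per retry:
  i=0: D_i=min(100*3^0,11970)=100, bounds=[0,100]
  i=1: D_i=min(100*3^1,11970)=300, bounds=[0,300]
  i=2: D_i=min(100*3^2,11970)=900, bounds=[0,900]
  i=3: D_i=min(100*3^3,11970)=2700, bounds=[0,2700]
  i=4: D_i=min(100*3^4,11970)=8100, bounds=[0,8100]

Answer: [0,100] [0,300] [0,900] [0,2700] [0,8100]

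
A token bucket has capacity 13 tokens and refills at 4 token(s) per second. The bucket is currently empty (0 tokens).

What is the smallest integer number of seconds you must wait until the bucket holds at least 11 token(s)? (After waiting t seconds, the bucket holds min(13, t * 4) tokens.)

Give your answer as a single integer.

Need t * 4 >= 11, so t >= 11/4.
Smallest integer t = ceil(11/4) = 3.

Answer: 3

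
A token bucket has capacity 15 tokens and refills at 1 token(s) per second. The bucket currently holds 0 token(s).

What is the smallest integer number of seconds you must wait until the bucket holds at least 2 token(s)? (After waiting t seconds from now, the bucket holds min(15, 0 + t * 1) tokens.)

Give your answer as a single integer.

Answer: 2

Derivation:
Need 0 + t * 1 >= 2, so t >= 2/1.
Smallest integer t = ceil(2/1) = 2.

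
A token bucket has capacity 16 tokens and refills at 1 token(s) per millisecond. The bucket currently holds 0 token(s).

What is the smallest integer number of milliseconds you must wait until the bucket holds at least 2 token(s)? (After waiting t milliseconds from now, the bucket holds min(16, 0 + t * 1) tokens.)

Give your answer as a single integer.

Answer: 2

Derivation:
Need 0 + t * 1 >= 2, so t >= 2/1.
Smallest integer t = ceil(2/1) = 2.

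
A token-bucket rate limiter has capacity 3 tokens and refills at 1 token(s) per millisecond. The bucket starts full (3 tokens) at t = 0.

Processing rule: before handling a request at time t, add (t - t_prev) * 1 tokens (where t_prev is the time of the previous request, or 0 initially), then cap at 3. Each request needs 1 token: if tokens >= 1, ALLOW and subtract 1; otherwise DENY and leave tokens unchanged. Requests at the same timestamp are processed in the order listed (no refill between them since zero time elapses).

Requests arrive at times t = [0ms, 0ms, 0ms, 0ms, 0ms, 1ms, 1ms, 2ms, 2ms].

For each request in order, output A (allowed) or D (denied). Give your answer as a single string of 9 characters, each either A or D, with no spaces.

Simulating step by step:
  req#1 t=0ms: ALLOW
  req#2 t=0ms: ALLOW
  req#3 t=0ms: ALLOW
  req#4 t=0ms: DENY
  req#5 t=0ms: DENY
  req#6 t=1ms: ALLOW
  req#7 t=1ms: DENY
  req#8 t=2ms: ALLOW
  req#9 t=2ms: DENY

Answer: AAADDADAD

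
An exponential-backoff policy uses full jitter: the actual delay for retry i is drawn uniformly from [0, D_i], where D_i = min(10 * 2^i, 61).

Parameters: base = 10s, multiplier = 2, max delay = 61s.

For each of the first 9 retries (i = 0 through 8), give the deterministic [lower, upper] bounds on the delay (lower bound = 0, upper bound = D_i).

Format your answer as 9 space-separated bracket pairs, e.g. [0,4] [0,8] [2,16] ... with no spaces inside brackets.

Answer: [0,10] [0,20] [0,40] [0,61] [0,61] [0,61] [0,61] [0,61] [0,61]

Derivation:
Computing bounds per retry:
  i=0: D_i=min(10*2^0,61)=10, bounds=[0,10]
  i=1: D_i=min(10*2^1,61)=20, bounds=[0,20]
  i=2: D_i=min(10*2^2,61)=40, bounds=[0,40]
  i=3: D_i=min(10*2^3,61)=61, bounds=[0,61]
  i=4: D_i=min(10*2^4,61)=61, bounds=[0,61]
  i=5: D_i=min(10*2^5,61)=61, bounds=[0,61]
  i=6: D_i=min(10*2^6,61)=61, bounds=[0,61]
  i=7: D_i=min(10*2^7,61)=61, bounds=[0,61]
  i=8: D_i=min(10*2^8,61)=61, bounds=[0,61]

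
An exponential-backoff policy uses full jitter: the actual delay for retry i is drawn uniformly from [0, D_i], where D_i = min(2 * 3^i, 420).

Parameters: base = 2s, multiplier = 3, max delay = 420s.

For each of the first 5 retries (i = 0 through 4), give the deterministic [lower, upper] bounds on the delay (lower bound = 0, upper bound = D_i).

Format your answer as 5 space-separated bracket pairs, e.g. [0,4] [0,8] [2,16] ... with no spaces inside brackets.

Answer: [0,2] [0,6] [0,18] [0,54] [0,162]

Derivation:
Computing bounds per retry:
  i=0: D_i=min(2*3^0,420)=2, bounds=[0,2]
  i=1: D_i=min(2*3^1,420)=6, bounds=[0,6]
  i=2: D_i=min(2*3^2,420)=18, bounds=[0,18]
  i=3: D_i=min(2*3^3,420)=54, bounds=[0,54]
  i=4: D_i=min(2*3^4,420)=162, bounds=[0,162]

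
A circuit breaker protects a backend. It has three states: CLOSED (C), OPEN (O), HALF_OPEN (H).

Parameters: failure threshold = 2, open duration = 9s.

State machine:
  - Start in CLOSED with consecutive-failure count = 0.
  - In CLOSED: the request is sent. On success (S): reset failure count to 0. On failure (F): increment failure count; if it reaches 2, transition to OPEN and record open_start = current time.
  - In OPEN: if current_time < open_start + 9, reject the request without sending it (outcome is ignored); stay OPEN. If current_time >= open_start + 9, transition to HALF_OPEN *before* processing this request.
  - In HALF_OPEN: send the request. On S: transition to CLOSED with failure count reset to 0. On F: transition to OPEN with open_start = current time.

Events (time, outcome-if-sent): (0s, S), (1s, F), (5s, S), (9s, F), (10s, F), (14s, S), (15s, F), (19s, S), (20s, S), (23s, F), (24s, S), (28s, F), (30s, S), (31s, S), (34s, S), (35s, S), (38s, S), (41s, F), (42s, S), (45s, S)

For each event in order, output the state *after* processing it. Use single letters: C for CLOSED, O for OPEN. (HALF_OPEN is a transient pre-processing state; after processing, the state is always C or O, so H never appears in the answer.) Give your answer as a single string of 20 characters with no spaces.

State after each event:
  event#1 t=0s outcome=S: state=CLOSED
  event#2 t=1s outcome=F: state=CLOSED
  event#3 t=5s outcome=S: state=CLOSED
  event#4 t=9s outcome=F: state=CLOSED
  event#5 t=10s outcome=F: state=OPEN
  event#6 t=14s outcome=S: state=OPEN
  event#7 t=15s outcome=F: state=OPEN
  event#8 t=19s outcome=S: state=CLOSED
  event#9 t=20s outcome=S: state=CLOSED
  event#10 t=23s outcome=F: state=CLOSED
  event#11 t=24s outcome=S: state=CLOSED
  event#12 t=28s outcome=F: state=CLOSED
  event#13 t=30s outcome=S: state=CLOSED
  event#14 t=31s outcome=S: state=CLOSED
  event#15 t=34s outcome=S: state=CLOSED
  event#16 t=35s outcome=S: state=CLOSED
  event#17 t=38s outcome=S: state=CLOSED
  event#18 t=41s outcome=F: state=CLOSED
  event#19 t=42s outcome=S: state=CLOSED
  event#20 t=45s outcome=S: state=CLOSED

Answer: CCCCOOOCCCCCCCCCCCCC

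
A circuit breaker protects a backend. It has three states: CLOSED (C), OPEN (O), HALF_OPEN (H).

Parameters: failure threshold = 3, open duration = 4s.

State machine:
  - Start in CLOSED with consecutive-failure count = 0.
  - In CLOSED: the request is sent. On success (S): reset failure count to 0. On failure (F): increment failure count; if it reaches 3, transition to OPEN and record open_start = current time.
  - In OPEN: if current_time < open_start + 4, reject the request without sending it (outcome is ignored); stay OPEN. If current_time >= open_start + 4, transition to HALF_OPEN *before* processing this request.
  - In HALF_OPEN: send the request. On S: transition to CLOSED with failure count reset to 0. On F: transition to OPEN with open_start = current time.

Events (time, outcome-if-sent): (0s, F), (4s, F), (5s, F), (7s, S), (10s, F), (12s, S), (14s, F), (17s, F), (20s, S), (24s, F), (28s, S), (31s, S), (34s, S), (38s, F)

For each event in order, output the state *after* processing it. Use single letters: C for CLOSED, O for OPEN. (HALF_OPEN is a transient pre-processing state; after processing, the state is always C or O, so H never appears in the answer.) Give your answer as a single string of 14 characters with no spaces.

State after each event:
  event#1 t=0s outcome=F: state=CLOSED
  event#2 t=4s outcome=F: state=CLOSED
  event#3 t=5s outcome=F: state=OPEN
  event#4 t=7s outcome=S: state=OPEN
  event#5 t=10s outcome=F: state=OPEN
  event#6 t=12s outcome=S: state=OPEN
  event#7 t=14s outcome=F: state=OPEN
  event#8 t=17s outcome=F: state=OPEN
  event#9 t=20s outcome=S: state=CLOSED
  event#10 t=24s outcome=F: state=CLOSED
  event#11 t=28s outcome=S: state=CLOSED
  event#12 t=31s outcome=S: state=CLOSED
  event#13 t=34s outcome=S: state=CLOSED
  event#14 t=38s outcome=F: state=CLOSED

Answer: CCOOOOOOCCCCCC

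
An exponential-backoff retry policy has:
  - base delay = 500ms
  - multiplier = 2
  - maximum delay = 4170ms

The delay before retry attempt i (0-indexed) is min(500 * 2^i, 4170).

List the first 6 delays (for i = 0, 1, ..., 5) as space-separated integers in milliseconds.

Computing each delay:
  i=0: min(500*2^0, 4170) = 500
  i=1: min(500*2^1, 4170) = 1000
  i=2: min(500*2^2, 4170) = 2000
  i=3: min(500*2^3, 4170) = 4000
  i=4: min(500*2^4, 4170) = 4170
  i=5: min(500*2^5, 4170) = 4170

Answer: 500 1000 2000 4000 4170 4170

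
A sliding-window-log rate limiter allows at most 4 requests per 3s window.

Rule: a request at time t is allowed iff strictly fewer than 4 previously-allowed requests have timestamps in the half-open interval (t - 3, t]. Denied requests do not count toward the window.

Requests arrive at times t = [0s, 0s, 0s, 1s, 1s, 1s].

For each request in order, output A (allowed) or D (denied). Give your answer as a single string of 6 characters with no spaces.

Tracking allowed requests in the window:
  req#1 t=0s: ALLOW
  req#2 t=0s: ALLOW
  req#3 t=0s: ALLOW
  req#4 t=1s: ALLOW
  req#5 t=1s: DENY
  req#6 t=1s: DENY

Answer: AAAADD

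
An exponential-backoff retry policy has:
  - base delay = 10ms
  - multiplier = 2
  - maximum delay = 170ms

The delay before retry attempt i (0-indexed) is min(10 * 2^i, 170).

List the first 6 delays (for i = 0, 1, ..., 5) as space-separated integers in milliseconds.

Answer: 10 20 40 80 160 170

Derivation:
Computing each delay:
  i=0: min(10*2^0, 170) = 10
  i=1: min(10*2^1, 170) = 20
  i=2: min(10*2^2, 170) = 40
  i=3: min(10*2^3, 170) = 80
  i=4: min(10*2^4, 170) = 160
  i=5: min(10*2^5, 170) = 170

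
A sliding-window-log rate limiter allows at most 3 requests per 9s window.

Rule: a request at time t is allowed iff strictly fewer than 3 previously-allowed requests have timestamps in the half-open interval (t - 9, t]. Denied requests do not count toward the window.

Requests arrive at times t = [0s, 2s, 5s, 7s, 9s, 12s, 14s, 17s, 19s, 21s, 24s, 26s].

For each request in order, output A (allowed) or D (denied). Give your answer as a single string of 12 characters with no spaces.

Answer: AAADAAADAAAD

Derivation:
Tracking allowed requests in the window:
  req#1 t=0s: ALLOW
  req#2 t=2s: ALLOW
  req#3 t=5s: ALLOW
  req#4 t=7s: DENY
  req#5 t=9s: ALLOW
  req#6 t=12s: ALLOW
  req#7 t=14s: ALLOW
  req#8 t=17s: DENY
  req#9 t=19s: ALLOW
  req#10 t=21s: ALLOW
  req#11 t=24s: ALLOW
  req#12 t=26s: DENY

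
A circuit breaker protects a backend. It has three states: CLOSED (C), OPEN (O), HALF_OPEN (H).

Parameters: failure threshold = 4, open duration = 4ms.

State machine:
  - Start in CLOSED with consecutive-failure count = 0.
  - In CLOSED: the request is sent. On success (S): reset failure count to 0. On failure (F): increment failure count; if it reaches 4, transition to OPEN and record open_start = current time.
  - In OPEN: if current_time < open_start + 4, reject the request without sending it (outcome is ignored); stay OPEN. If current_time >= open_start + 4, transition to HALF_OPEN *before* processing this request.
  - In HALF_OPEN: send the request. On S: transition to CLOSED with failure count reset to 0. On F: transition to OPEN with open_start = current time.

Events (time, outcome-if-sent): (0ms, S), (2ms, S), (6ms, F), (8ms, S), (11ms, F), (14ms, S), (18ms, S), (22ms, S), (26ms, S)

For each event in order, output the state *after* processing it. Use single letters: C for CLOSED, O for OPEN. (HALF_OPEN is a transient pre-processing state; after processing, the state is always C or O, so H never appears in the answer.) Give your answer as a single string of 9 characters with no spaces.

Answer: CCCCCCCCC

Derivation:
State after each event:
  event#1 t=0ms outcome=S: state=CLOSED
  event#2 t=2ms outcome=S: state=CLOSED
  event#3 t=6ms outcome=F: state=CLOSED
  event#4 t=8ms outcome=S: state=CLOSED
  event#5 t=11ms outcome=F: state=CLOSED
  event#6 t=14ms outcome=S: state=CLOSED
  event#7 t=18ms outcome=S: state=CLOSED
  event#8 t=22ms outcome=S: state=CLOSED
  event#9 t=26ms outcome=S: state=CLOSED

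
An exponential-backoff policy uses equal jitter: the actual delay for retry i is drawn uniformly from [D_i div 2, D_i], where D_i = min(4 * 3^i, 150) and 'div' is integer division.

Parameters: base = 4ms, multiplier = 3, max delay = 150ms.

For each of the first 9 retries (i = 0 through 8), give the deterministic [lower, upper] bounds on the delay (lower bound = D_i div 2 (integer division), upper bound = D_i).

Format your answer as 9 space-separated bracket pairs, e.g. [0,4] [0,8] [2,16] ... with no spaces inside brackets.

Computing bounds per retry:
  i=0: D_i=min(4*3^0,150)=4, bounds=[2,4]
  i=1: D_i=min(4*3^1,150)=12, bounds=[6,12]
  i=2: D_i=min(4*3^2,150)=36, bounds=[18,36]
  i=3: D_i=min(4*3^3,150)=108, bounds=[54,108]
  i=4: D_i=min(4*3^4,150)=150, bounds=[75,150]
  i=5: D_i=min(4*3^5,150)=150, bounds=[75,150]
  i=6: D_i=min(4*3^6,150)=150, bounds=[75,150]
  i=7: D_i=min(4*3^7,150)=150, bounds=[75,150]
  i=8: D_i=min(4*3^8,150)=150, bounds=[75,150]

Answer: [2,4] [6,12] [18,36] [54,108] [75,150] [75,150] [75,150] [75,150] [75,150]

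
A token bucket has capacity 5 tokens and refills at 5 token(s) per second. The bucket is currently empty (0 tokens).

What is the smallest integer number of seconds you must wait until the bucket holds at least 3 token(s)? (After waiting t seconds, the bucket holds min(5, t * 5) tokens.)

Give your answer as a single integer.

Need t * 5 >= 3, so t >= 3/5.
Smallest integer t = ceil(3/5) = 1.

Answer: 1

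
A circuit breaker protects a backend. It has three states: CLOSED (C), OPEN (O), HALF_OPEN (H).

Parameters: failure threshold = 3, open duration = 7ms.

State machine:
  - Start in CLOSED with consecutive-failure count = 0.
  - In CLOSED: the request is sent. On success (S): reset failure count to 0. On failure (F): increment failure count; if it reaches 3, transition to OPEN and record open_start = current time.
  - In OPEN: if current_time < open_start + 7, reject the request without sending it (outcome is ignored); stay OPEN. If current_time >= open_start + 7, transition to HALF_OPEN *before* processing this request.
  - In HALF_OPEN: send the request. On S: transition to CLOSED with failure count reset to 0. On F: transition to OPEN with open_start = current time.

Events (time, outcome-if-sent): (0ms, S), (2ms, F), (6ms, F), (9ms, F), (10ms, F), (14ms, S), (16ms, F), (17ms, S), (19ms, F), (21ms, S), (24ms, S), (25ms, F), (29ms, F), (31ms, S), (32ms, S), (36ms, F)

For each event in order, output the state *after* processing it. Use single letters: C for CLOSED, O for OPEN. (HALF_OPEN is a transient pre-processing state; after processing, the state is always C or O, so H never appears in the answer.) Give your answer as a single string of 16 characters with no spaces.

State after each event:
  event#1 t=0ms outcome=S: state=CLOSED
  event#2 t=2ms outcome=F: state=CLOSED
  event#3 t=6ms outcome=F: state=CLOSED
  event#4 t=9ms outcome=F: state=OPEN
  event#5 t=10ms outcome=F: state=OPEN
  event#6 t=14ms outcome=S: state=OPEN
  event#7 t=16ms outcome=F: state=OPEN
  event#8 t=17ms outcome=S: state=OPEN
  event#9 t=19ms outcome=F: state=OPEN
  event#10 t=21ms outcome=S: state=OPEN
  event#11 t=24ms outcome=S: state=CLOSED
  event#12 t=25ms outcome=F: state=CLOSED
  event#13 t=29ms outcome=F: state=CLOSED
  event#14 t=31ms outcome=S: state=CLOSED
  event#15 t=32ms outcome=S: state=CLOSED
  event#16 t=36ms outcome=F: state=CLOSED

Answer: CCCOOOOOOOCCCCCC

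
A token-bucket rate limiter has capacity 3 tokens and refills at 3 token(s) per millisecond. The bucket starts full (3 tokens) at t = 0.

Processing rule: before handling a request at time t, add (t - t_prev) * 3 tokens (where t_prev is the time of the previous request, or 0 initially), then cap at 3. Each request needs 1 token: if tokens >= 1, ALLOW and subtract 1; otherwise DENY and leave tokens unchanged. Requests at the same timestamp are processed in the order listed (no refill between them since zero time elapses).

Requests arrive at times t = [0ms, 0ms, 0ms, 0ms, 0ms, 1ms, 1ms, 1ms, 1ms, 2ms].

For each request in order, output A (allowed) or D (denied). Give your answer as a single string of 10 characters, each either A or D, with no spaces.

Answer: AAADDAAADA

Derivation:
Simulating step by step:
  req#1 t=0ms: ALLOW
  req#2 t=0ms: ALLOW
  req#3 t=0ms: ALLOW
  req#4 t=0ms: DENY
  req#5 t=0ms: DENY
  req#6 t=1ms: ALLOW
  req#7 t=1ms: ALLOW
  req#8 t=1ms: ALLOW
  req#9 t=1ms: DENY
  req#10 t=2ms: ALLOW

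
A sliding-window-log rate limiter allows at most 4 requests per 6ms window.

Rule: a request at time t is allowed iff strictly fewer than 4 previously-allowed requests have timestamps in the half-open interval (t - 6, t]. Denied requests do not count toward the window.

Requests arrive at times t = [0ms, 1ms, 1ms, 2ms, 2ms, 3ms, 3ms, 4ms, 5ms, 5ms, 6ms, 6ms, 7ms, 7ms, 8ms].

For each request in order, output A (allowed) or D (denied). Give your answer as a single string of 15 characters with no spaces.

Answer: AAAADDDDDDADAAA

Derivation:
Tracking allowed requests in the window:
  req#1 t=0ms: ALLOW
  req#2 t=1ms: ALLOW
  req#3 t=1ms: ALLOW
  req#4 t=2ms: ALLOW
  req#5 t=2ms: DENY
  req#6 t=3ms: DENY
  req#7 t=3ms: DENY
  req#8 t=4ms: DENY
  req#9 t=5ms: DENY
  req#10 t=5ms: DENY
  req#11 t=6ms: ALLOW
  req#12 t=6ms: DENY
  req#13 t=7ms: ALLOW
  req#14 t=7ms: ALLOW
  req#15 t=8ms: ALLOW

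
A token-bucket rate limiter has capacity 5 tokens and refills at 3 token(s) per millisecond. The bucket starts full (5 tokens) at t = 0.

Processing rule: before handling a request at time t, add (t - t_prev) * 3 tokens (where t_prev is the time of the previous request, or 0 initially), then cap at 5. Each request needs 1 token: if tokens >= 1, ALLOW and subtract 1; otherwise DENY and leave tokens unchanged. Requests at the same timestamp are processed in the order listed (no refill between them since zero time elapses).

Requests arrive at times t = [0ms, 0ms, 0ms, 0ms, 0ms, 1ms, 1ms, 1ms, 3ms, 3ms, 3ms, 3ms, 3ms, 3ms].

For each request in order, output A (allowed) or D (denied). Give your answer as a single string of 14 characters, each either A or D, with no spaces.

Answer: AAAAAAAAAAAAAD

Derivation:
Simulating step by step:
  req#1 t=0ms: ALLOW
  req#2 t=0ms: ALLOW
  req#3 t=0ms: ALLOW
  req#4 t=0ms: ALLOW
  req#5 t=0ms: ALLOW
  req#6 t=1ms: ALLOW
  req#7 t=1ms: ALLOW
  req#8 t=1ms: ALLOW
  req#9 t=3ms: ALLOW
  req#10 t=3ms: ALLOW
  req#11 t=3ms: ALLOW
  req#12 t=3ms: ALLOW
  req#13 t=3ms: ALLOW
  req#14 t=3ms: DENY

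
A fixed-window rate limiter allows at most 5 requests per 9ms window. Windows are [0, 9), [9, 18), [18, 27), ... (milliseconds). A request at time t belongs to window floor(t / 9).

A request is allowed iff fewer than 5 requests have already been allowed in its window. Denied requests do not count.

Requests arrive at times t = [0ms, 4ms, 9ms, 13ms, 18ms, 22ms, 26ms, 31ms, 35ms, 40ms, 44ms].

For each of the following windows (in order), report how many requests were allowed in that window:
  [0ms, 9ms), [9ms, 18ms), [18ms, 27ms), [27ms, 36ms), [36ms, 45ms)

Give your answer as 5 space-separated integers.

Answer: 2 2 3 2 2

Derivation:
Processing requests:
  req#1 t=0ms (window 0): ALLOW
  req#2 t=4ms (window 0): ALLOW
  req#3 t=9ms (window 1): ALLOW
  req#4 t=13ms (window 1): ALLOW
  req#5 t=18ms (window 2): ALLOW
  req#6 t=22ms (window 2): ALLOW
  req#7 t=26ms (window 2): ALLOW
  req#8 t=31ms (window 3): ALLOW
  req#9 t=35ms (window 3): ALLOW
  req#10 t=40ms (window 4): ALLOW
  req#11 t=44ms (window 4): ALLOW

Allowed counts by window: 2 2 3 2 2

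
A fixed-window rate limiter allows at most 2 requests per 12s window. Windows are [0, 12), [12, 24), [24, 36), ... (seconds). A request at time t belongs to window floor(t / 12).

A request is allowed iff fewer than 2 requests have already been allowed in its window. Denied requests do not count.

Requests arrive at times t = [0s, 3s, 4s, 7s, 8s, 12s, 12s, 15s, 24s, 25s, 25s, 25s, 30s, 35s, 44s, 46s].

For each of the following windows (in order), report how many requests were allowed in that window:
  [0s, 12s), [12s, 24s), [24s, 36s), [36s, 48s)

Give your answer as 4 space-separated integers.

Answer: 2 2 2 2

Derivation:
Processing requests:
  req#1 t=0s (window 0): ALLOW
  req#2 t=3s (window 0): ALLOW
  req#3 t=4s (window 0): DENY
  req#4 t=7s (window 0): DENY
  req#5 t=8s (window 0): DENY
  req#6 t=12s (window 1): ALLOW
  req#7 t=12s (window 1): ALLOW
  req#8 t=15s (window 1): DENY
  req#9 t=24s (window 2): ALLOW
  req#10 t=25s (window 2): ALLOW
  req#11 t=25s (window 2): DENY
  req#12 t=25s (window 2): DENY
  req#13 t=30s (window 2): DENY
  req#14 t=35s (window 2): DENY
  req#15 t=44s (window 3): ALLOW
  req#16 t=46s (window 3): ALLOW

Allowed counts by window: 2 2 2 2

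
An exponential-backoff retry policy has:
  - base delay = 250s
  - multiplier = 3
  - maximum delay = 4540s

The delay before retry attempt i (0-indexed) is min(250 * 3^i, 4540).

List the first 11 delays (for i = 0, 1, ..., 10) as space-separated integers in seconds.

Computing each delay:
  i=0: min(250*3^0, 4540) = 250
  i=1: min(250*3^1, 4540) = 750
  i=2: min(250*3^2, 4540) = 2250
  i=3: min(250*3^3, 4540) = 4540
  i=4: min(250*3^4, 4540) = 4540
  i=5: min(250*3^5, 4540) = 4540
  i=6: min(250*3^6, 4540) = 4540
  i=7: min(250*3^7, 4540) = 4540
  i=8: min(250*3^8, 4540) = 4540
  i=9: min(250*3^9, 4540) = 4540
  i=10: min(250*3^10, 4540) = 4540

Answer: 250 750 2250 4540 4540 4540 4540 4540 4540 4540 4540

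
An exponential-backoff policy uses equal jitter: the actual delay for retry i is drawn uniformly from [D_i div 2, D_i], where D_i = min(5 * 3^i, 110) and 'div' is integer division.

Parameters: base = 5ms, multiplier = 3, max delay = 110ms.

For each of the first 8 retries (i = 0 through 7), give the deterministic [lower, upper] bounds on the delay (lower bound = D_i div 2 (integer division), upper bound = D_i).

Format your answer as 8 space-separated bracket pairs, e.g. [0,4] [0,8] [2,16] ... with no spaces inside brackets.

Computing bounds per retry:
  i=0: D_i=min(5*3^0,110)=5, bounds=[2,5]
  i=1: D_i=min(5*3^1,110)=15, bounds=[7,15]
  i=2: D_i=min(5*3^2,110)=45, bounds=[22,45]
  i=3: D_i=min(5*3^3,110)=110, bounds=[55,110]
  i=4: D_i=min(5*3^4,110)=110, bounds=[55,110]
  i=5: D_i=min(5*3^5,110)=110, bounds=[55,110]
  i=6: D_i=min(5*3^6,110)=110, bounds=[55,110]
  i=7: D_i=min(5*3^7,110)=110, bounds=[55,110]

Answer: [2,5] [7,15] [22,45] [55,110] [55,110] [55,110] [55,110] [55,110]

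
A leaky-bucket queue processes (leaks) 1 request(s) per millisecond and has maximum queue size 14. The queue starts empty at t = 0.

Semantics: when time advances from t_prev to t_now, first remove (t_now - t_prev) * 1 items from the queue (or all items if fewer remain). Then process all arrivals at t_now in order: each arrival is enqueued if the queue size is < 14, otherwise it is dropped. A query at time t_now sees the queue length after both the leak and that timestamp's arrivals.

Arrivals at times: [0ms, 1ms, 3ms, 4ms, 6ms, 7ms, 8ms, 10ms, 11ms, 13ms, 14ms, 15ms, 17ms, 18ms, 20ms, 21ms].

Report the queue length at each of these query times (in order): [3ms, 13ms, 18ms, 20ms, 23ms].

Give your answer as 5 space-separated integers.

Queue lengths at query times:
  query t=3ms: backlog = 1
  query t=13ms: backlog = 1
  query t=18ms: backlog = 1
  query t=20ms: backlog = 1
  query t=23ms: backlog = 0

Answer: 1 1 1 1 0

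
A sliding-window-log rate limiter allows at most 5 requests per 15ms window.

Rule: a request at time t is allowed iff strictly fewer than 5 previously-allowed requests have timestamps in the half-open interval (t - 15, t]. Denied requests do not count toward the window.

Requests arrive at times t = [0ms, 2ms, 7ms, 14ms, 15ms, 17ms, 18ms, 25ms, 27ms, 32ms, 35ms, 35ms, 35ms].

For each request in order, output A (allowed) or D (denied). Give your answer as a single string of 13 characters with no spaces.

Tracking allowed requests in the window:
  req#1 t=0ms: ALLOW
  req#2 t=2ms: ALLOW
  req#3 t=7ms: ALLOW
  req#4 t=14ms: ALLOW
  req#5 t=15ms: ALLOW
  req#6 t=17ms: ALLOW
  req#7 t=18ms: ALLOW
  req#8 t=25ms: ALLOW
  req#9 t=27ms: DENY
  req#10 t=32ms: ALLOW
  req#11 t=35ms: ALLOW
  req#12 t=35ms: ALLOW
  req#13 t=35ms: ALLOW

Answer: AAAAAAAADAAAA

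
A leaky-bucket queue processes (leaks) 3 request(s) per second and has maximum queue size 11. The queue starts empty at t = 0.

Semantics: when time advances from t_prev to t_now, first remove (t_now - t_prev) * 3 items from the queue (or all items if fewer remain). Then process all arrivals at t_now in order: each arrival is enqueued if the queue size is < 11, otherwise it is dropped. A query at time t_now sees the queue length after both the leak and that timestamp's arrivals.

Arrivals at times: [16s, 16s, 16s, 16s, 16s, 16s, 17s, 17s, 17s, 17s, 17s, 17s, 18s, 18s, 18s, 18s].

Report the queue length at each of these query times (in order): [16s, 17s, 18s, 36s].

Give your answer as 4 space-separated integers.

Queue lengths at query times:
  query t=16s: backlog = 6
  query t=17s: backlog = 9
  query t=18s: backlog = 10
  query t=36s: backlog = 0

Answer: 6 9 10 0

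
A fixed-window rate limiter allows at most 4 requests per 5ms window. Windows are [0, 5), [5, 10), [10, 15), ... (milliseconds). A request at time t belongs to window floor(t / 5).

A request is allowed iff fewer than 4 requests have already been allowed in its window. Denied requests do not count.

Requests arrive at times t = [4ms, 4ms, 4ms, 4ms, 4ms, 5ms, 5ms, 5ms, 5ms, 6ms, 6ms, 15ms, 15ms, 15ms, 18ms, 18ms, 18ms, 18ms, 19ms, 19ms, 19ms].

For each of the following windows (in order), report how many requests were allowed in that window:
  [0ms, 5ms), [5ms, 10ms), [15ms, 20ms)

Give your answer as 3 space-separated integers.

Processing requests:
  req#1 t=4ms (window 0): ALLOW
  req#2 t=4ms (window 0): ALLOW
  req#3 t=4ms (window 0): ALLOW
  req#4 t=4ms (window 0): ALLOW
  req#5 t=4ms (window 0): DENY
  req#6 t=5ms (window 1): ALLOW
  req#7 t=5ms (window 1): ALLOW
  req#8 t=5ms (window 1): ALLOW
  req#9 t=5ms (window 1): ALLOW
  req#10 t=6ms (window 1): DENY
  req#11 t=6ms (window 1): DENY
  req#12 t=15ms (window 3): ALLOW
  req#13 t=15ms (window 3): ALLOW
  req#14 t=15ms (window 3): ALLOW
  req#15 t=18ms (window 3): ALLOW
  req#16 t=18ms (window 3): DENY
  req#17 t=18ms (window 3): DENY
  req#18 t=18ms (window 3): DENY
  req#19 t=19ms (window 3): DENY
  req#20 t=19ms (window 3): DENY
  req#21 t=19ms (window 3): DENY

Allowed counts by window: 4 4 4

Answer: 4 4 4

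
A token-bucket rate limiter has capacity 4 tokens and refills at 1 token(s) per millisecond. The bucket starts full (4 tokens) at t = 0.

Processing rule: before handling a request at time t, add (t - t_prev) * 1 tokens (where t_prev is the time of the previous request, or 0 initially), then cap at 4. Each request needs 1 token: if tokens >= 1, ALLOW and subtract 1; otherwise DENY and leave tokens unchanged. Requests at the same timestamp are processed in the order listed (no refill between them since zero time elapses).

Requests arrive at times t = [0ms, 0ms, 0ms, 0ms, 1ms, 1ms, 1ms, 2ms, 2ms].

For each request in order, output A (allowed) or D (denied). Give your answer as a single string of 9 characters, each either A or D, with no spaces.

Answer: AAAAADDAD

Derivation:
Simulating step by step:
  req#1 t=0ms: ALLOW
  req#2 t=0ms: ALLOW
  req#3 t=0ms: ALLOW
  req#4 t=0ms: ALLOW
  req#5 t=1ms: ALLOW
  req#6 t=1ms: DENY
  req#7 t=1ms: DENY
  req#8 t=2ms: ALLOW
  req#9 t=2ms: DENY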